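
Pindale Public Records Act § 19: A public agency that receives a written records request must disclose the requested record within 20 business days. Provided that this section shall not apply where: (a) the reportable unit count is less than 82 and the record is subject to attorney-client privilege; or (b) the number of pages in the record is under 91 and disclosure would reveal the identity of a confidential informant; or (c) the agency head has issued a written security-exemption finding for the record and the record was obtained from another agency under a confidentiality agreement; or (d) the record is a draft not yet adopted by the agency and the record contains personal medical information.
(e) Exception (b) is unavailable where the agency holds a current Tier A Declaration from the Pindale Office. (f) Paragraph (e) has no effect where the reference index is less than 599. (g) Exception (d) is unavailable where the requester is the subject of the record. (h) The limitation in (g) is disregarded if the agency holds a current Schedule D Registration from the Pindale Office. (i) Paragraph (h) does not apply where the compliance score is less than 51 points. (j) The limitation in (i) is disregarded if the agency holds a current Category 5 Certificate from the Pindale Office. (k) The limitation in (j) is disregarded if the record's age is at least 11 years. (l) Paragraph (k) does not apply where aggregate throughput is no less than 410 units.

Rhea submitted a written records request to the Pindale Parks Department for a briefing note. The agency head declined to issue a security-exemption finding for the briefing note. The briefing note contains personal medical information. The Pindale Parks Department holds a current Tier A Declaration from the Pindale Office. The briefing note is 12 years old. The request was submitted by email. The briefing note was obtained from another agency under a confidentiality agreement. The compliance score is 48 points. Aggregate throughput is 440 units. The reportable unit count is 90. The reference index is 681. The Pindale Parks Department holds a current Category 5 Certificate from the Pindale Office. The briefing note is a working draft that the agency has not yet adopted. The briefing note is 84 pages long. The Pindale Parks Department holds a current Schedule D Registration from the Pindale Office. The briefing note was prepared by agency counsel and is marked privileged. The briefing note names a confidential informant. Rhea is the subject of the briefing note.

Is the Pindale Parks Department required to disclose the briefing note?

Exception (a) fails — the reportable unit count is 90, not less than 82.
Exception (b) is satisfied on its face — the number of pages in the record is 84, under the 91 limit; the briefing note names a confidential informant. But applying paragraphs (e)–(f): (e) operates against (b): a current Tier A Declaration is held. (f), which would lift (e), is not triggered — the reference index is 681, not less than 599. Exception (b) does not apply.
Exception (c) fails — the agency head declined to issue a security-exemption finding.
Exception (d)'s conditions are all satisfied: the briefing note is an unadopted draft; the briefing note contains personal medical information. As to paragraphs (g)–(l): (g) would limit (d) — Rhea is the subject of the briefing note — but (h) sets (g) aside: (h) operates — a current Schedule D Registration is held. (i) would limit (h) — the compliance score is 48 points, less than the 51 points limit — but (j) sets (i) aside: (j) is engaged — a current Category 5 Certificate is held. (k) operates (the record's age is 12 years, meeting the 11 years threshold), but is overridden by (l): (l) is engaged — aggregate throughput is 440 units, meeting the 410 units threshold. (d) remains available.

No — exception (d) applies; the Pindale Parks Department is not required to disclose the briefing note.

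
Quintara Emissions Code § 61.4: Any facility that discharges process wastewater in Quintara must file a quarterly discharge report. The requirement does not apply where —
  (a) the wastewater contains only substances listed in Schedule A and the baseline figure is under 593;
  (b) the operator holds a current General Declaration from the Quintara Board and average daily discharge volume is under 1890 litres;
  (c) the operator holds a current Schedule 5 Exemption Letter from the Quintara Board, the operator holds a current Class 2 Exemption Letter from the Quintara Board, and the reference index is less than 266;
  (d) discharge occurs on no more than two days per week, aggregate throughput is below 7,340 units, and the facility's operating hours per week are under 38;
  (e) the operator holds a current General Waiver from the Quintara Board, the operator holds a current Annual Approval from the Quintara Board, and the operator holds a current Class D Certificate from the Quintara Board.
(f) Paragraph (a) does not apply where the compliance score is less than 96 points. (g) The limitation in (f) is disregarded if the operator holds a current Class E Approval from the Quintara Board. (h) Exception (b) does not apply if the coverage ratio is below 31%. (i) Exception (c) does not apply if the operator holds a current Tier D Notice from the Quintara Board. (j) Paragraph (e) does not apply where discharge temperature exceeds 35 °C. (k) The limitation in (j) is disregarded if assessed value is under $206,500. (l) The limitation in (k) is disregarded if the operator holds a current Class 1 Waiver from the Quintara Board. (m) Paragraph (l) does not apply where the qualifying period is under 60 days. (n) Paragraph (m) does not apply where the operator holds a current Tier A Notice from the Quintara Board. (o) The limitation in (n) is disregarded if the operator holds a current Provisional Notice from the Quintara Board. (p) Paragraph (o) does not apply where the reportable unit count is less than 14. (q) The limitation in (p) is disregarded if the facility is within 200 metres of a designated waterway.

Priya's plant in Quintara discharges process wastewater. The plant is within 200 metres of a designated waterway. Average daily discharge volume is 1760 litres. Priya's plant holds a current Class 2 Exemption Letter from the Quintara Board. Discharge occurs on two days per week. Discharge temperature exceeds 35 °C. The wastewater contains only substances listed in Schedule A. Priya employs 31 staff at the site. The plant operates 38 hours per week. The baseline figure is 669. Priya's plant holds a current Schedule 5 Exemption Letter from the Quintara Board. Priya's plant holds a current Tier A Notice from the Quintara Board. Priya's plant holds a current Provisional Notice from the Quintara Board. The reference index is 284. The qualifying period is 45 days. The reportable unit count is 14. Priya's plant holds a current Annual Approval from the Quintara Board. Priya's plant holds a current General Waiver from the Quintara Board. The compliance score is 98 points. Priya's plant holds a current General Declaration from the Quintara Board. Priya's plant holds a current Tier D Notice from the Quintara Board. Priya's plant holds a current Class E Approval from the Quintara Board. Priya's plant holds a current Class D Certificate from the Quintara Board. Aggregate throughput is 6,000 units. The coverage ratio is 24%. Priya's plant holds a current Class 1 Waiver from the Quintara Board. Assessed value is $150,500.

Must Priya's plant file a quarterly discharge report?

Exception (a) fails — the baseline figure is 669, not under 593.
All of (b)'s requirements are met (a current General Declaration is held; average daily discharge volume is 1760 litres, under the 1890 litres limit). Turning to paragraph (h): (h) operates against (b): the coverage ratio is 24%, below the 31% limit. (b) is therefore removed.
Exception (c) requires that the reference index is less than 266; but the reference index is 284, not less than 266, so (c) is unavailable.
Exception (d) requires that the facility's operating hours per week are under 38; but the facility's operating hours per week are 38, not under 38, so (d) is unavailable.
Exception (e): a current General Waiver is held; a current Annual Approval is held; a current Class D Certificate is held — every condition holds. Under paragraphs (j)–(q): (j) applies (discharge temperature exceeds 35 °C), but yields to (k): (k) is engaged — assessed value is $150,500, under the $206,500 limit. (l) would limit (k) — a current Class 1 Waiver is held — but (m) sets (l) aside: (m) is triggered — the qualifying period is 45 days, under the 60 days limit. (n) would limit (m) — a current Tier A Notice is held — but (o) sets (n) aside: (o) is engaged — a current Provisional Notice is held. (p) is not engaged (the reportable unit count is 14, not less than 14), so (o) stands. So (e) applies.

No — exception (e) applies; Priya's plant is not required to file a quarterly discharge report.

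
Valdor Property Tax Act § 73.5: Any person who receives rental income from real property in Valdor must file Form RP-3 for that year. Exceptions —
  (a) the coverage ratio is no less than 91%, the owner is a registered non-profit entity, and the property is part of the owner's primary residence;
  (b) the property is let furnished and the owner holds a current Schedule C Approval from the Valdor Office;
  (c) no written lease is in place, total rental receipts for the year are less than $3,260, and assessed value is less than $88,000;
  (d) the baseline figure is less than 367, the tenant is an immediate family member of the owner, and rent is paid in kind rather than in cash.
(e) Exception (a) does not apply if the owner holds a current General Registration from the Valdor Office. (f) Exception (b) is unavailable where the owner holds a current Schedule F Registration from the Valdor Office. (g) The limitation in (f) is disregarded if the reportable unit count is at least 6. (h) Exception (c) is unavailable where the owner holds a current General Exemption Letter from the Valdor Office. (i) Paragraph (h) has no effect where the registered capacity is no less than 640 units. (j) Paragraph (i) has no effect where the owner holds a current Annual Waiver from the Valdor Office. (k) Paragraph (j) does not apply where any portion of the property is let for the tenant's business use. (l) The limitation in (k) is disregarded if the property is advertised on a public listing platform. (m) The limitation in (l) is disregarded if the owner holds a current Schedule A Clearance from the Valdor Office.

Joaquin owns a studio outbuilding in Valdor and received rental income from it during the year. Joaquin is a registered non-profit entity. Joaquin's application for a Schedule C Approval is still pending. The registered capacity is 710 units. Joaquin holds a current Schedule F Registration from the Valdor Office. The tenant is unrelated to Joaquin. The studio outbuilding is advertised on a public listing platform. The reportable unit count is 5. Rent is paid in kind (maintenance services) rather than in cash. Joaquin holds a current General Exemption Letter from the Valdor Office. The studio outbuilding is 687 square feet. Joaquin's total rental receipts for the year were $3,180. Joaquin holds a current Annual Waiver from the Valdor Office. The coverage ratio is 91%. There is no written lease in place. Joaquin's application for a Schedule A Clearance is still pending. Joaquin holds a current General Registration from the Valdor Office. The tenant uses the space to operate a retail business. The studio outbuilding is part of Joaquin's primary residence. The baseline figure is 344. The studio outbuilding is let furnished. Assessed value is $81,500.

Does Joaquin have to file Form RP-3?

Yes — Joaquin must file Form RP-3.

Exception (a)'s conditions are all satisfied: the coverage ratio is 91%, meeting the 91% threshold; Joaquin is a registered non-profit; the studio outbuilding is part of the primary residence. But applying paragraph (e): (e) operates — a current General Registration is held. (a) is therefore removed.
Exception (b) fails — no current Schedule C Approval is held.
Exception (c): there is no written lease; total rental receipts for the year are $3,180, less than the $3,260 limit; assessed value is $81,500, less than the $88,000 limit — every condition holds. But applying paragraphs (h)–(m): (h) is engaged — a current General Exemption Letter is held. (i) operates (the registered capacity is 710 units, meeting the 640 units threshold), but is itself disapplied by (j): (j) operates against (i): a current Annual Waiver is held. (k) is engaged (the space is let for business use), but is itself disapplied by (l): (l) operates against (k): the property is publicly advertised. (m), which would lift (l), is inapplicable — the Schedule A Clearance is not current. So (c) is unavailable.
Exception (d) does not apply: the tenant is unrelated to the owner.
No exception displaces § 73.5.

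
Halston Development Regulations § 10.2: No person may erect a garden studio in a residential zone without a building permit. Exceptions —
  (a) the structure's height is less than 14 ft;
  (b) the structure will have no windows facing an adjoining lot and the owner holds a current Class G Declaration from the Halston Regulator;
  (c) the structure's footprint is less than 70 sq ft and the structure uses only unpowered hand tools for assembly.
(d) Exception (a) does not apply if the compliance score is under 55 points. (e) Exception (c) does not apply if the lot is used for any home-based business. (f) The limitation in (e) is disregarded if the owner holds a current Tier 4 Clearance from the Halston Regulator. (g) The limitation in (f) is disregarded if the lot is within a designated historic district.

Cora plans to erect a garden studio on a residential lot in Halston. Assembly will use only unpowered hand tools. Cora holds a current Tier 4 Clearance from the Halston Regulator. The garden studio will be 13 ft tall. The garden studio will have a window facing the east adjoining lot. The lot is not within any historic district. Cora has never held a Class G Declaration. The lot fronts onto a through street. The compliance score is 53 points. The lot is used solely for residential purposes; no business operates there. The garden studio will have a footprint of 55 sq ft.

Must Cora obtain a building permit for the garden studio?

No — exception (c) applies; Cora does not need a building permit.

All of (a)'s requirements are met (the structure's height is 13 ft, less than the 14 ft limit). However, paragraph (d) must be considered: (d) applies — the compliance score is 53 points, under the 55 points limit. (a) is therefore removed.
Exception (b) fails — a window faces an adjoining lot.
Exception (c)'s conditions are all satisfied: the structure's footprint is 55 sq ft, less than the 70 sq ft limit; assembly uses only hand tools. Considering the limiting provisions: (e), which would limit (c), is not engaged: the lot is solely residential. (c) remains available.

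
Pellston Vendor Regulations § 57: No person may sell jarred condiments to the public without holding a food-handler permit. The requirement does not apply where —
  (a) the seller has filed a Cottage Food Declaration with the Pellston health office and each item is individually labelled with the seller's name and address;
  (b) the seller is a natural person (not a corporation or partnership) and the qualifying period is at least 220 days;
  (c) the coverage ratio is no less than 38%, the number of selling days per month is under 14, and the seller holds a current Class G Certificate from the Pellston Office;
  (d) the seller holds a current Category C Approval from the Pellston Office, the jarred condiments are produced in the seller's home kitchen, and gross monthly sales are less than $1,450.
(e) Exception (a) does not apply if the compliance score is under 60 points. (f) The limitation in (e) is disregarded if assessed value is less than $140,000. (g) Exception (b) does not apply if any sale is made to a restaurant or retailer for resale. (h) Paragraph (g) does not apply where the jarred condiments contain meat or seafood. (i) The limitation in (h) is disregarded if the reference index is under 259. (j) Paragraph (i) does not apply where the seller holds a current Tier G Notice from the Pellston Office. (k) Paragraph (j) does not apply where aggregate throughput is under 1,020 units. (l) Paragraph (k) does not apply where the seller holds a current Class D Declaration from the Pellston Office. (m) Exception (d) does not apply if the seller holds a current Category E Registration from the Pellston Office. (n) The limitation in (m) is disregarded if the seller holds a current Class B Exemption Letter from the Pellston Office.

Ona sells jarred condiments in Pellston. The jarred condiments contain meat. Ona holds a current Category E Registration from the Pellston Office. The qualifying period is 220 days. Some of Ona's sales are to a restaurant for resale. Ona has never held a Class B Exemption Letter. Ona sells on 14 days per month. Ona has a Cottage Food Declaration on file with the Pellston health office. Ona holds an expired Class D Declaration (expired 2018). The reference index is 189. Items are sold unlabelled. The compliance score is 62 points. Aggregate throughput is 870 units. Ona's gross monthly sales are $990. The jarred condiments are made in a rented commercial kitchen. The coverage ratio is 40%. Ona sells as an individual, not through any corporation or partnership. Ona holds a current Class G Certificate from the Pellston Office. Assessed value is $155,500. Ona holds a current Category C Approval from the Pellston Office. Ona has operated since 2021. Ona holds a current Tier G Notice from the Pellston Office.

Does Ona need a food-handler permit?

Yes — Ona must hold a food-handler permit.

Exception (a) does not apply: items are sold unlabelled.
Exception (b) is satisfied on its face — the seller is a natural person; the qualifying period is 220 days, meeting the 220 days threshold. However, paragraphs (g)–(l) must be considered: (g) operates against (b): some sales are to a restaurant for resale. (h) would limit (g) — the jarred condiments contain meat — but (i) sets (h) aside: (i) operates against (h): the reference index is 189, under the 259 limit. (j) would limit (i) — a current Tier G Notice is held — but (k) sets (j) aside: (k) operates against (j): aggregate throughput is 870 units, under the 1,020 units limit. (l), which would lift (k), is not engaged — no current Class D Declaration is held. So (b) is unavailable.
Exception (c) fails — the number of selling days per month is 14, not under 14.
Exception (d) fails — the jarred condiments are made in a commercial kitchen, not a home kitchen.
No exception is made out. Ona falls within the general rule.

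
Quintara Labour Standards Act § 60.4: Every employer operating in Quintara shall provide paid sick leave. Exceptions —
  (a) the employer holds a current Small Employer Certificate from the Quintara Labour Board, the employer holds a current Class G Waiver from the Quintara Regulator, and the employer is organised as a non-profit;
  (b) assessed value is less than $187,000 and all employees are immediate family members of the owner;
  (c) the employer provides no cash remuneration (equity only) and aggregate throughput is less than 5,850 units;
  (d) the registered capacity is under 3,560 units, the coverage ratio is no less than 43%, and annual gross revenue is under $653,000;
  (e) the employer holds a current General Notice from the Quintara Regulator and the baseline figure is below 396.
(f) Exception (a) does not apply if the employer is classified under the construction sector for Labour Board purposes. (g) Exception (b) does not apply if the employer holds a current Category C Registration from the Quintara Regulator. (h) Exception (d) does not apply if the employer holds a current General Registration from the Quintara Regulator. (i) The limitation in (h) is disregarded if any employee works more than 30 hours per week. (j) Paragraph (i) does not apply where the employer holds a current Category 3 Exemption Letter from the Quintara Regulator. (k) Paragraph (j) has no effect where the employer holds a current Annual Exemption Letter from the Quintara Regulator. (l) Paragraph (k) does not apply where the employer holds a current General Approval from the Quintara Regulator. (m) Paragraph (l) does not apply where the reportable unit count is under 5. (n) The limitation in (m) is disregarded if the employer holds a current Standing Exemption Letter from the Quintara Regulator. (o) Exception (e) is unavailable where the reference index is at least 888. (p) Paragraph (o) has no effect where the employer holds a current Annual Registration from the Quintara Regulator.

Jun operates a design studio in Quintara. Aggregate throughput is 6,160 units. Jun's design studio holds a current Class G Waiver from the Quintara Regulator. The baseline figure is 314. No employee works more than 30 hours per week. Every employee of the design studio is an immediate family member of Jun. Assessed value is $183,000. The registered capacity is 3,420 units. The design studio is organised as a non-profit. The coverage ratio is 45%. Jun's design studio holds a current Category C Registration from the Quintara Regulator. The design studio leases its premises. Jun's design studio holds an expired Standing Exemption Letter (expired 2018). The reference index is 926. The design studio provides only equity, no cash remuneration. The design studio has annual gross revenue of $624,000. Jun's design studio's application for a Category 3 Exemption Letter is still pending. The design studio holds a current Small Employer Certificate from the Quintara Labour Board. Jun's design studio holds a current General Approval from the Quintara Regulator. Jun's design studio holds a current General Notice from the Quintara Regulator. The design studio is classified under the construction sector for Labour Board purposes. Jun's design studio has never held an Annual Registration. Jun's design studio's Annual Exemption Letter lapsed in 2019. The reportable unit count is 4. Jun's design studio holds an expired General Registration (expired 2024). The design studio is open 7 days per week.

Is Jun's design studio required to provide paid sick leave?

Exception (a): a current Small Employer Certificate is held; a current Class G Waiver is held; the employer is a non-profit — every condition holds. But: (f) operates — the design studio is classified under the construction sector. (a) is therefore removed.
Exception (b): assessed value is $183,000, less than the $187,000 limit; every employee is an immediate family member — every condition holds. But: (g) operates against (b): a current Category C Registration is held. Exception (b) does not apply.
Exception (c) does not apply: aggregate throughput is 6,160 units, not less than 5,850 units.
Exception (d) is satisfied on its face — the registered capacity is 3,420 units, under the 3,560 units limit; the coverage ratio is 45%, meeting the 43% threshold; annual gross revenue is $624,000, under the $653,000 limit. As to paragraphs (h)–(n): (h), which would limit (d), is not engaged: the General Registration is not current. (d) remains available.
Exception (e): a current General Notice is held; the baseline figure is 314, below the 396 limit — every condition holds. However, paragraphs (o)–(p) must be considered: (o) is engaged — the reference index is 926, meeting the 888 threshold. (p), which would lift (o), does not operate here — no current Annual Registration is held. So (e) is unavailable.

No — exception (d) applies; Jun's design studio is not required to provide paid sick leave.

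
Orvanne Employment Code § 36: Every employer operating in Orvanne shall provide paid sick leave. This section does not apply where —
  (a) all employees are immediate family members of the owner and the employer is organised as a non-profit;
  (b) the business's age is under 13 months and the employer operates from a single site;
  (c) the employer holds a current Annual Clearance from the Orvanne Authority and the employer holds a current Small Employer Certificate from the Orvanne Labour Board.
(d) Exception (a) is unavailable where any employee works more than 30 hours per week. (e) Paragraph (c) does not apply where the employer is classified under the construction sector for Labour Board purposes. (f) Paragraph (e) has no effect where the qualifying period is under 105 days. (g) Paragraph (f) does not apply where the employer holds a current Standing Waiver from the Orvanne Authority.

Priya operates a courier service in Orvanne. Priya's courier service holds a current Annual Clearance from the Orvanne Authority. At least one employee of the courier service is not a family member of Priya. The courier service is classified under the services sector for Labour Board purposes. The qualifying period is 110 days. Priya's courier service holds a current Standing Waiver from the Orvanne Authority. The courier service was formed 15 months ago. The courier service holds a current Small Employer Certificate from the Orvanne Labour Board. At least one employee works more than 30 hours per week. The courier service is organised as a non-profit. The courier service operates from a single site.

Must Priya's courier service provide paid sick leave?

Exception (a) does not apply: at least one employee is not a family member.
Exception (b) fails — the business's age is 15 months, not under 13 months.
Exception (c)'s conditions are all satisfied: a current Annual Clearance is held; a current Small Employer Certificate is held. Applying paragraphs (e)–(g): (e), which would limit (c), is not triggered: the courier service is classified under the services sector. (c) remains available.

No — exception (c) applies; Priya's courier service is not required to provide paid sick leave.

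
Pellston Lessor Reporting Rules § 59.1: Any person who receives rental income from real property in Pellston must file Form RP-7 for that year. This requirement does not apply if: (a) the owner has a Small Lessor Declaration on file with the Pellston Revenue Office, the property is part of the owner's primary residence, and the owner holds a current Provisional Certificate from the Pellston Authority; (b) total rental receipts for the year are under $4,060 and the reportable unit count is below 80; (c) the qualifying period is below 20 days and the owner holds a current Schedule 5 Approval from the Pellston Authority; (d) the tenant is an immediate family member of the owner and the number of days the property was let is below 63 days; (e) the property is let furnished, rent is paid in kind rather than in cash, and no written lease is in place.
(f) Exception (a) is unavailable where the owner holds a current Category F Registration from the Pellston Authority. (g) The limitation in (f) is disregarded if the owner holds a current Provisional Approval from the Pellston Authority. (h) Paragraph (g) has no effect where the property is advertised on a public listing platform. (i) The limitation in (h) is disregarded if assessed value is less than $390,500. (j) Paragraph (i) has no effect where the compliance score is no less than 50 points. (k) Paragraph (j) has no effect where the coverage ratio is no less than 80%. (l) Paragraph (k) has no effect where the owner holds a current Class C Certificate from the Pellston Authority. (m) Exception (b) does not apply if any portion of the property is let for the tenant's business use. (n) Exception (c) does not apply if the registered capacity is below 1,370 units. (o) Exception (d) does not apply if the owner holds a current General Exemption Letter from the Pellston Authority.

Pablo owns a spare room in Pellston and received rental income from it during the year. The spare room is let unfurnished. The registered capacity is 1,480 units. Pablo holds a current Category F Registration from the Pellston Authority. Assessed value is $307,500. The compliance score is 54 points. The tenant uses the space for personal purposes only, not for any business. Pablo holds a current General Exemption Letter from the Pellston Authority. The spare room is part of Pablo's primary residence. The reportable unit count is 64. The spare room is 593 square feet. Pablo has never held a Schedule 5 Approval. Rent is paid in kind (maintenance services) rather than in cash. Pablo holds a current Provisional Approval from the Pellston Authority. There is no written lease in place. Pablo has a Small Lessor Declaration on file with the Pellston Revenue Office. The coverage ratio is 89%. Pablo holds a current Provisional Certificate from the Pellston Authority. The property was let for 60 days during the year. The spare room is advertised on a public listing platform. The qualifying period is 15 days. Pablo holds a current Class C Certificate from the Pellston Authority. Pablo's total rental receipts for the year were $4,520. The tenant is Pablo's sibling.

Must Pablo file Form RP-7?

All of (a)'s requirements are met (a Small Lessor Declaration is on file; the spare room is part of the primary residence; a current Provisional Certificate is held). But: (f) operates against (a): a current Category F Registration is held. (g) is engaged (a current Provisional Approval is held), but is set aside by (h): (h) operates against (g): the property is publicly advertised. (i) is triggered (assessed value is $307,500, less than the $390,500 limit), but is set aside by (j): (j) operates against (i): the compliance score is 54 points, meeting the 50 points threshold. (k) operates (the coverage ratio is 89%, meeting the 80% threshold), but is displaced by (l): (l) operates against (k): a current Class C Certificate is held. Exception (a) does not apply.
Exception (b) fails — total rental receipts for the year are $4,520, not under $4,060.
Exception (c) does not apply: the Schedule 5 Approval is not current.
Exception (d): the tenant is an immediate family member; the number of days the property was let is 60 days, below the 63 days limit — every condition holds. But: (o) applies — a current General Exemption Letter is held. So (d) is unavailable.
Exception (e) does not apply: the property is let unfurnished.
No exception is made out. Pablo falls within the general rule.

Yes — Pablo must file Form RP-7.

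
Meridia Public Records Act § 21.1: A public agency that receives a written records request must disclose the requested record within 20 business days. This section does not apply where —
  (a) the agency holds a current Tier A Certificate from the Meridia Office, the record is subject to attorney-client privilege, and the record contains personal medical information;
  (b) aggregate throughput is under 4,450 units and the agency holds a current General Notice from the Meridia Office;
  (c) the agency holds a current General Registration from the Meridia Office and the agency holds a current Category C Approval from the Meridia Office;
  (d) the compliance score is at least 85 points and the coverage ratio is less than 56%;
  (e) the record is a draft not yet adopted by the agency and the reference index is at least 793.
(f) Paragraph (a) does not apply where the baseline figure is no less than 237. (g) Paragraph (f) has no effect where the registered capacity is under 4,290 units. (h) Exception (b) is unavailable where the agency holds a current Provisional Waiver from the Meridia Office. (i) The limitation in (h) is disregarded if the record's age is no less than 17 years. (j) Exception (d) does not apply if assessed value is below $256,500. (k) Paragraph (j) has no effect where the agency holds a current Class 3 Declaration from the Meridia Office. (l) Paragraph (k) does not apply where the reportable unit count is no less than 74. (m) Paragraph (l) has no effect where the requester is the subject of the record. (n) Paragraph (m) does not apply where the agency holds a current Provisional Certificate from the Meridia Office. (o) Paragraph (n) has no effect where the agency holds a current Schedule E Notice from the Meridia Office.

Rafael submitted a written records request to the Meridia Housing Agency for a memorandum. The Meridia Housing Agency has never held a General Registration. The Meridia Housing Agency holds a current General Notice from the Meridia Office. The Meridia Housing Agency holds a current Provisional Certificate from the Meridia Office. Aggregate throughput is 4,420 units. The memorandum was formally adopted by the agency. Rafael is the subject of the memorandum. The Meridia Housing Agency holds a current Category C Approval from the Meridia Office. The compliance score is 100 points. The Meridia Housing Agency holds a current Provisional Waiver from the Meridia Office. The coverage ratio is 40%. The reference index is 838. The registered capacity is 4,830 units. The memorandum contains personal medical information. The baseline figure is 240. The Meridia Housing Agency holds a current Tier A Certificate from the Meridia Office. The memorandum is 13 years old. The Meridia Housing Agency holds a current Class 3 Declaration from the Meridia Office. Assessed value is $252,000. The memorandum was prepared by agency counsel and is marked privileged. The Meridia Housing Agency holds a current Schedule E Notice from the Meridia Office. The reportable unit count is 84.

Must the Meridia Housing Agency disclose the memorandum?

No — exception (d) applies; the Meridia Housing Agency is not required to disclose the memorandum.

Exception (a)'s conditions are all satisfied: a current Tier A Certificate is held; the memorandum is privileged; the memorandum contains personal medical information. But applying paragraphs (f)–(g): (f) operates against (a): the baseline figure is 240, meeting the 237 threshold. (g) is not triggered (the registered capacity is 4,830 units, not under 4,290 units), so (f) stands. So (a) is unavailable.
Exception (b) is satisfied on its face — aggregate throughput is 4,420 units, under the 4,450 units limit; a current General Notice is held. But: (h) is engaged — a current Provisional Waiver is held. (i), which would lift (h), does not operate here — the record's age is 13 years, short of 17 years. Exception (b) does not apply.
Exception (c) requires that the agency holds a current General Registration from the Meridia Office; but there is no General Registration in force, so (c) is unavailable.
Exception (d) is satisfied on its face — the compliance score is 100 points, meeting the 85 points threshold; the coverage ratio is 40%, less than the 56% limit. As to paragraphs (j)–(o): (j) would limit (d) — assessed value is $252,000, below the $256,500 limit — but (k) sets (j) aside: (k) operates — a current Class 3 Declaration is held. (l) operates (the reportable unit count is 84, meeting the 74 threshold), but yields to (m): (m) applies — Rafael is the subject of the memorandum. (n) would limit (m) — a current Provisional Certificate is held — but (o) sets (n) aside: (o) operates against (n): a current Schedule E Notice is held. Exception (d) stands.
Exception (e) does not apply: the memorandum has been formally adopted.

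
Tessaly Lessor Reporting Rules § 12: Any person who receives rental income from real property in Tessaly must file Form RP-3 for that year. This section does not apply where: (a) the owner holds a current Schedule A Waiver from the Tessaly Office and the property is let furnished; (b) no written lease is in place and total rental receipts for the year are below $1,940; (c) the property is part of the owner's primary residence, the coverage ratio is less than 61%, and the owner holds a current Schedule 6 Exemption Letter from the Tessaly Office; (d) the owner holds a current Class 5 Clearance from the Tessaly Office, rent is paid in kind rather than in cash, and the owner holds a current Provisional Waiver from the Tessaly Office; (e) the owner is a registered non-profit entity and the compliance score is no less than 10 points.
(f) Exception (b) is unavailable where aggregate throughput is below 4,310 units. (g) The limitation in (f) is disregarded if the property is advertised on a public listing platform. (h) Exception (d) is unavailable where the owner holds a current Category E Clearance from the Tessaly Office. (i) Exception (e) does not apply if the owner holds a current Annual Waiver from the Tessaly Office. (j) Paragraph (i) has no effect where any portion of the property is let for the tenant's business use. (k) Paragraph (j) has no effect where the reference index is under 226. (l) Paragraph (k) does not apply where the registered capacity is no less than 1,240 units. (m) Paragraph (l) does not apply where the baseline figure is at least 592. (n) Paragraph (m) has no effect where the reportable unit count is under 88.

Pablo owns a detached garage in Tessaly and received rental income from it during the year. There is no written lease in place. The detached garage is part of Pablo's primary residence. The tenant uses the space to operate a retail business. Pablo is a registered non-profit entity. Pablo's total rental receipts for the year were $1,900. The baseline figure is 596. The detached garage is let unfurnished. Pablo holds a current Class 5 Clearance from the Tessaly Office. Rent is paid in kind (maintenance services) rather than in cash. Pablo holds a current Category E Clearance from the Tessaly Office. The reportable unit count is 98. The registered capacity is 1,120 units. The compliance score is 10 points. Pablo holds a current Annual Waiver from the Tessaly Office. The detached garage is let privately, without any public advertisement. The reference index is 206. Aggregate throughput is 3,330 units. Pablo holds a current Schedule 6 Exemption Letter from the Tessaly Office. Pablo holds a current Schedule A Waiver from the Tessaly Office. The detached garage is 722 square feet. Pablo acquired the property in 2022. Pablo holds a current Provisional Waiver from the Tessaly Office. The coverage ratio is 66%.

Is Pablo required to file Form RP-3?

Exception (a) requires that the property is let furnished; but the property is let unfurnished, so (a) is unavailable.
Exception (b) is satisfied on its face — there is no written lease; total rental receipts for the year are $1,900, below the $1,940 limit. However, paragraphs (f)–(g) must be considered: (f) operates against (b): aggregate throughput is 3,330 units, below the 4,310 units limit. (g), which would lift (f), is not engaged — the property is let privately without advertisement. So (b) is unavailable.
Exception (c) requires that the coverage ratio is less than 61%; but the coverage ratio is 66%, not less than 61%, so (c) is unavailable.
Exception (d)'s conditions are all satisfied: a current Class 5 Clearance is held; rent is paid in kind; a current Provisional Waiver is held. However, paragraph (h) must be considered: (h) applies — a current Category E Clearance is held. Exception (d) does not apply.
Exception (e) is satisfied on its face — Pablo is a registered non-profit; the compliance score is 10 points, meeting the 10 points threshold. However, paragraphs (i)–(n) must be considered: (i) operates against (e): a current Annual Waiver is held. (j) would limit (i) — the space is let for business use — but (k) sets (j) aside: (k) operates — the reference index is 206, under the 226 limit. (l), which would lift (k), is not triggered — the registered capacity is 1,120 units, short of 1,240 units. Exception (e) does not apply.
No exception displaces § 12.

Yes — Pablo must file Form RP-3.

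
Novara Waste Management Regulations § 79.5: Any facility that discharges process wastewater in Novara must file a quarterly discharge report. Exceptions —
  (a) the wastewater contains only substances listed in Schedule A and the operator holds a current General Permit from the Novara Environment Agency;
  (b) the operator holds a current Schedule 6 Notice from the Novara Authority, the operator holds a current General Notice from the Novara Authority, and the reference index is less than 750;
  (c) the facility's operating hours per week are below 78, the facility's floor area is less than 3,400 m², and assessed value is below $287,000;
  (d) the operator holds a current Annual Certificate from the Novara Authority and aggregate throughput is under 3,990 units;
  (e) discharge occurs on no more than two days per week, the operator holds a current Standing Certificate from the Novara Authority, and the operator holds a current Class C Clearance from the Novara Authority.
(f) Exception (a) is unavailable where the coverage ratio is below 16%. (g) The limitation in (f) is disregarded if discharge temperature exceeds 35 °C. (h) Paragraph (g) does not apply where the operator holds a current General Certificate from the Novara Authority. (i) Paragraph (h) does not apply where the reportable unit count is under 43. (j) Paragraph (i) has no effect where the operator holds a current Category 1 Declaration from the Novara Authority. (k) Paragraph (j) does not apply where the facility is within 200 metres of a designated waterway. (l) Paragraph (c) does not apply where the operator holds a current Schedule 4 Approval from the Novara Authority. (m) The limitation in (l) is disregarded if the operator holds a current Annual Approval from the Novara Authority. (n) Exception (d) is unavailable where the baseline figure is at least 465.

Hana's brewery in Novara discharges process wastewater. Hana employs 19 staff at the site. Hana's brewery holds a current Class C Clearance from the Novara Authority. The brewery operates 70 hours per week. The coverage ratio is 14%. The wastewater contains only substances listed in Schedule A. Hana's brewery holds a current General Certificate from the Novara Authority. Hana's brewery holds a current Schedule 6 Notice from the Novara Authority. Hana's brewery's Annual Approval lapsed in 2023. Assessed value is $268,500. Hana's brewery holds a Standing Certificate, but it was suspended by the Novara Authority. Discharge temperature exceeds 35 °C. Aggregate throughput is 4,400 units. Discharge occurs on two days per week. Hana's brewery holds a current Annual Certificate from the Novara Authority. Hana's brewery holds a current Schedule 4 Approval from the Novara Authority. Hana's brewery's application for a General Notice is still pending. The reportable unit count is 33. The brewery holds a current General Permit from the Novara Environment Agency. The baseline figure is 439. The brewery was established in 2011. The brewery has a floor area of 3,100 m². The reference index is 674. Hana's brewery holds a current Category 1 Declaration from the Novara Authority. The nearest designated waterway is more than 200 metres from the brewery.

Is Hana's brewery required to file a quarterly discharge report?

Exception (a) is satisfied on its face — the wastewater is Schedule-A-only; a current General Permit is held. But: (f) operates — the coverage ratio is 14%, below the 16% limit. (g) would limit (f) — discharge temperature exceeds 35 °C — but (h) sets (g) aside: (h) operates against (g): a current General Certificate is held. (i) is engaged (the reportable unit count is 33, under the 43 limit), but is set aside by (j): (j) is triggered — a current Category 1 Declaration is held. (k), which would lift (j), is not engaged — the brewery is more than 200 m from any designated waterway. So (a) is unavailable.
Exception (b) requires that the operator holds a current General Notice from the Novara Authority; but the General Notice is not current, so (b) is unavailable.
Exception (c): the facility's operating hours per week are 70, below the 78 limit; the facility's floor area is 3,100 m², less than the 3,400 m² limit; assessed value is $268,500, below the $287,000 limit — every condition holds. Turning to paragraphs (l)–(m): (l) operates — a current Schedule 4 Approval is held. (m) is not engaged (the Annual Approval is not current), so (l) stands. (c) is therefore removed.
Exception (d) fails — aggregate throughput is 4,400 units, not under 3,990 units.
Exception (e) fails — there is no Standing Certificate in force.
None of the exceptions is available; § 79.5 applies in full.

Yes — Hana's brewery must file a quarterly discharge report.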